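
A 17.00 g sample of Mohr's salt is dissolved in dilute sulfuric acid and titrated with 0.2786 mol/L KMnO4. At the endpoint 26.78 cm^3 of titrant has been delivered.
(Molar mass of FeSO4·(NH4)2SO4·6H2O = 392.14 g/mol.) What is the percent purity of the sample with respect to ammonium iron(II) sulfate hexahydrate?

MnO4^- + 5 Fe^2+ + 8 H^+ → Mn^2+ + 5 Fe^3+ + 4 H2O
n(KMnO4) = 0.02678 L × 0.2786 mol/L = 7.461 × 10^-3 mol
From the 5:1 ratio, n(FeSO4·(NH4)2SO4·6H2O) = 5/1 × 7.461 × 10^-3 = 0.03730 mol
mass of FeSO4·(NH4)2SO4·6H2O = 0.03730 × 392.14 g/mol = 14.63 g
% FeSO4·(NH4)2SO4·6H2O = 14.63 / 17.00 × 100 = 86.05 %

86.05 %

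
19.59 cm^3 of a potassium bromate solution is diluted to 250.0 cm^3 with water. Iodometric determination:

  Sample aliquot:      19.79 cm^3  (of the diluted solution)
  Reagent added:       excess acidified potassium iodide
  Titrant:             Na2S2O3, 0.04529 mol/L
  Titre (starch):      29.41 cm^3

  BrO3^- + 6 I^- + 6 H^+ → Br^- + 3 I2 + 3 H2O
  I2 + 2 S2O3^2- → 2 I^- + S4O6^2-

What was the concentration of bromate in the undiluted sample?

0.1432 mol/L

n(S2O3^2-) = 0.02941 × 0.04529 = 1.332 × 10^-3 mol
n(I2) = n(S2O3^2-)/2 = 6.660 × 10^-4 mol
From the 1:3 ratio, n(BrO3^-) in the aliquot = 1/3 × 6.660 × 10^-4 = 2.220 × 10^-4 mol
[BrO3^-]_dilute = 2.220 × 10^-4 / 0.01979 = 0.01122 mol/L
[BrO3^-]_original = 0.01122 × 250.0/19.59 = 0.1432 mol/L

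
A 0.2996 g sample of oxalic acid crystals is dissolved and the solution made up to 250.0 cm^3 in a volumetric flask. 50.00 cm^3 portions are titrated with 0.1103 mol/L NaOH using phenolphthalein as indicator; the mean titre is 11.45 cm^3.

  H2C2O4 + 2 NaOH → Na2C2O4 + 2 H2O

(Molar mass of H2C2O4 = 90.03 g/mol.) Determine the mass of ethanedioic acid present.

0.2843 g

n(NaOH) per titration = 0.01145 × 0.1103 = 1.263 × 10^-3 mol
From the 1:2 ratio, n(H2C2O4) in each aliquot = 1/2 × 1.263 × 10^-3 = 6.315 × 10^-4 mol
n(H2C2O4) in the whole flask = 6.315 × 10^-4 × 250.0/50.00 = 3.157 × 10^-3 mol
mass of H2C2O4 = 3.157 × 10^-3 × 90.03 = 0.2843 g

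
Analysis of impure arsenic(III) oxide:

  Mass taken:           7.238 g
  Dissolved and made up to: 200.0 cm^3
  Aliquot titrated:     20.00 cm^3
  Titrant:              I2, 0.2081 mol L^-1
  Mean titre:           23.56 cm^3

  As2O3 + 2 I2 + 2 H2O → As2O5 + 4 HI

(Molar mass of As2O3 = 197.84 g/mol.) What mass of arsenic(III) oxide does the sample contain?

n(I2) per titration = 0.02356 × 0.2081 = 4.903 × 10^-3 mol
From the 1:2 ratio, n(As2O3) in each aliquot = 1/2 × 4.903 × 10^-3 = 2.451 × 10^-3 mol
n(As2O3) in the whole flask = 2.451 × 10^-3 × 200.0/20.00 = 0.02451 mol
mass of As2O3 = 0.02451 × 197.84 = 4.850 g

4.850 g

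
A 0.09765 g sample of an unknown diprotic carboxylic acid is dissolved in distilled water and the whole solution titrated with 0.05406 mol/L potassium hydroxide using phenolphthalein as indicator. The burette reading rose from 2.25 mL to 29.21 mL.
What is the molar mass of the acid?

134.0 g/mol

n(KOH) = 0.02696 L × 0.05406 mol/L = 1.457 × 10^-3 mol
From the 1:2 ratio, n(H2A) = 1/2 × 1.457 × 10^-3 = 7.287 × 10^-4 mol
M = m / n = 0.09765 g / 7.287 × 10^-4 mol = 134.0 g/mol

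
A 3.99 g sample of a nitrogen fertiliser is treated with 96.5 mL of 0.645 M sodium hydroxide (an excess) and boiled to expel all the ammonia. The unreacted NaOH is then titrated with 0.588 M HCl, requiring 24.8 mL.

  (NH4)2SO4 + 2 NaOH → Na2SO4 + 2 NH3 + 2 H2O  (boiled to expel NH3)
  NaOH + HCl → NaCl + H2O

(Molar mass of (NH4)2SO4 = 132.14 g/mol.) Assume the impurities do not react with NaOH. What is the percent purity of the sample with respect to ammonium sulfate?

n(NaOH) added = 0.0965 × 0.645 = 0.0622 mol
n(HCl) used in back-titration = 0.0248 × 0.588 = 0.0146 mol
n(NaOH) left over = 0.0146 mol (1:1 ratio)
n(NaOH) consumed by analyte = 0.0622 − 0.0146 = 0.0477 mol
From the 1:2 ratio, n((NH4)2SO4) = 1/2 × 0.0477 = 0.0238 mol
mass of (NH4)2SO4 = 0.0238 × 132.14 = 3.15 g
% (NH4)2SO4 = 3.15 / 3.99 × 100 = 78.9 %

78.9 %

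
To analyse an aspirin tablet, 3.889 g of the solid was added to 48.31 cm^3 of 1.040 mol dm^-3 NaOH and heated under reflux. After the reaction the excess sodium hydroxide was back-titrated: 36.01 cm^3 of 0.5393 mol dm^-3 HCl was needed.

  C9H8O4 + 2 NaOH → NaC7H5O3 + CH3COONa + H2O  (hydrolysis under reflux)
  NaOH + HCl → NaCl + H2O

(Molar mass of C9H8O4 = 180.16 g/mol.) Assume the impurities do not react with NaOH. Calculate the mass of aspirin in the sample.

n(NaOH) added = 0.04831 × 1.040 = 0.05024 mol
n(HCl) used in back-titration = 0.03601 × 0.5393 = 0.01942 mol
n(NaOH) left over = 0.01942 mol (1:1 ratio)
n(NaOH) consumed by analyte = 0.05024 − 0.01942 = 0.03082 mol
From the 1:2 ratio, n(C9H8O4) = 1/2 × 0.03082 = 0.01541 mol
mass of C9H8O4 = 0.01541 × 180.16 = 2.776 g

2.776 g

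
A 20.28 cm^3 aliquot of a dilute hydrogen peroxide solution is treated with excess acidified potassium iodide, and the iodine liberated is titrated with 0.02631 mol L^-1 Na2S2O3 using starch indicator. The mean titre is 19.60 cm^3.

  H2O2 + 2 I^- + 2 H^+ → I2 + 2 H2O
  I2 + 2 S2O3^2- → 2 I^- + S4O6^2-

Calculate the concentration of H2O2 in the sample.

0.01271 mol/L

n(S2O3^2-) = 0.01960 × 0.02631 = 5.157 × 10^-4 mol
n(I2) = n(S2O3^2-)/2 = 2.578 × 10^-4 mol
n(H2O2) in the aliquot = 2.578 × 10^-4 mol (1:1 ratio)
[H2O2] = 2.578 × 10^-4 / 0.02028 = 0.01271 mol/L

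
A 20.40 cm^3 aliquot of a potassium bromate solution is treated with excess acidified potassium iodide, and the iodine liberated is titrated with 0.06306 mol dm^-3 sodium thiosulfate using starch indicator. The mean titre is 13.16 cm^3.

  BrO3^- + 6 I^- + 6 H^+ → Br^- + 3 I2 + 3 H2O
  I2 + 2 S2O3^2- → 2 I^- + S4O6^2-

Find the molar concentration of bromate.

0.006780 mol/L

n(S2O3^2-) = 0.01316 × 0.06306 = 8.299 × 10^-4 mol
n(I2) = n(S2O3^2-)/2 = 4.149 × 10^-4 mol
From the 1:3 ratio, n(BrO3^-) in the aliquot = 1/3 × 4.149 × 10^-4 = 1.383 × 10^-4 mol
[BrO3^-] = 1.383 × 10^-4 / 0.02040 = 0.006780 mol/L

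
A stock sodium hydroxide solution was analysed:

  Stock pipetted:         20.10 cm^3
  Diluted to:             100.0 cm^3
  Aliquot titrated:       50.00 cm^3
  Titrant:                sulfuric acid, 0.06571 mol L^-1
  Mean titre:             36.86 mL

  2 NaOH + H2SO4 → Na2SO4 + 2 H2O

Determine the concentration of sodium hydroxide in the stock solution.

n(H2SO4) = 0.03686 × 0.06571 = 2.422 × 10^-3 mol
From the 2:1 ratio, n(NaOH) in the aliquot = 2/1 × 2.422 × 10^-3 = 4.844 × 10^-3 mol
[NaOH]_dilute = 4.844 × 10^-3 / 0.05000 = 0.09688 mol/L
Dilution factor = 100.0 / 20.10 = 4.975
[NaOH]_stock = 0.09688 × 4.975 = 0.4820 mol/L

0.4820 mol/L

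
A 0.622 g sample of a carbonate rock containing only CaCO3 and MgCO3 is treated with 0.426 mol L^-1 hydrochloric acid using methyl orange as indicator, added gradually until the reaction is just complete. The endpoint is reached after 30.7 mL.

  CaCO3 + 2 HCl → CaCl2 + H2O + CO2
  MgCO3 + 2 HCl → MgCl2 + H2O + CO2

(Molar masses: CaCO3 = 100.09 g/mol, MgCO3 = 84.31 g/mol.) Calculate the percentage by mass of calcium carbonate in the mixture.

n(HCl) = 0.0307 × 0.426 = 0.0131 mol
Let x = n(CaCO3), y = n(MgCO3).
Titrant: 2x + 2y = 0.0131;  mass: 100.09x + 84.31y = 0.622
Solving, x = 4.48 × 10^-3 mol, y = 2.06 × 10^-3 mol
mass of CaCO3 = 4.48 × 10^-3 × 100.09 = 0.448 g
% CaCO3 = 0.448 / 0.622 × 100 = 72.1 %

72.1 %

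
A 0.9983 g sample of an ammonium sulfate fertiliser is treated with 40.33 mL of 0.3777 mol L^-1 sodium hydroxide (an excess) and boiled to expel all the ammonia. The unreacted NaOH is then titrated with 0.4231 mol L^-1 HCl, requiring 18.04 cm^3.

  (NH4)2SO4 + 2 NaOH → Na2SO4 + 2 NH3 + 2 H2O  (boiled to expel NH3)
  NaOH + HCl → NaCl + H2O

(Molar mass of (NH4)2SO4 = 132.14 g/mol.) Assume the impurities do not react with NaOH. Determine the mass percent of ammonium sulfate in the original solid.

50.30 %

n(NaOH) added = 0.04033 × 0.3777 = 0.01523 mol
n(HCl) used in back-titration = 0.01804 × 0.4231 = 7.633 × 10^-3 mol
n(NaOH) left over = 7.633 × 10^-3 mol (1:1 ratio)
n(NaOH) consumed by analyte = 0.01523 − 7.633 × 10^-3 = 7.600 × 10^-3 mol
From the 1:2 ratio, n((NH4)2SO4) = 1/2 × 7.600 × 10^-3 = 3.800 × 10^-3 mol
mass of (NH4)2SO4 = 3.800 × 10^-3 × 132.14 = 0.5021 g
% (NH4)2SO4 = 0.5021 / 0.9983 × 100 = 50.30 %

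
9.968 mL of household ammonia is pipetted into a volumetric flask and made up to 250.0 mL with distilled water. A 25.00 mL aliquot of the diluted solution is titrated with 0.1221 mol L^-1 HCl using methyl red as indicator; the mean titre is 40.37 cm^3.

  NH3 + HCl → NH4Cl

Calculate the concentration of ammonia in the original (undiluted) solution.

4.945 mol/L

n(HCl) = 0.04037 × 0.1221 = 4.929 × 10^-3 mol
n(NH3) in the aliquot = 4.929 × 10^-3 mol (1:1 ratio)
[NH3]_dilute = 4.929 × 10^-3 / 0.02500 = 0.1972 mol/L
Dilution factor = 250.0 / 9.968 = 25.08
[NH3]_stock = 0.1972 × 25.08 = 4.945 mol/L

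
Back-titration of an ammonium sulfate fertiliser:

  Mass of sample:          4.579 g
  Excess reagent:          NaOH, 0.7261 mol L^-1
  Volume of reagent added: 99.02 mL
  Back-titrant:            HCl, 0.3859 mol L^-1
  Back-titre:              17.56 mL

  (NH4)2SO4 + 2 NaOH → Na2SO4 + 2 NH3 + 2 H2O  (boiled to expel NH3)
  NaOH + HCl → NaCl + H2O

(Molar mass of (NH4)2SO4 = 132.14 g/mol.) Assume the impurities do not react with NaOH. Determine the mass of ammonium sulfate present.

n(NaOH) added = 0.09902 × 0.7261 = 0.07190 mol
n(HCl) used in back-titration = 0.01756 × 0.3859 = 6.776 × 10^-3 mol
n(NaOH) left over = 6.776 × 10^-3 mol (1:1 ratio)
n(NaOH) consumed by analyte = 0.07190 − 6.776 × 10^-3 = 0.06512 mol
From the 1:2 ratio, n((NH4)2SO4) = 1/2 × 0.06512 = 0.03256 mol
mass of (NH4)2SO4 = 0.03256 × 132.14 = 4.303 g

4.303 g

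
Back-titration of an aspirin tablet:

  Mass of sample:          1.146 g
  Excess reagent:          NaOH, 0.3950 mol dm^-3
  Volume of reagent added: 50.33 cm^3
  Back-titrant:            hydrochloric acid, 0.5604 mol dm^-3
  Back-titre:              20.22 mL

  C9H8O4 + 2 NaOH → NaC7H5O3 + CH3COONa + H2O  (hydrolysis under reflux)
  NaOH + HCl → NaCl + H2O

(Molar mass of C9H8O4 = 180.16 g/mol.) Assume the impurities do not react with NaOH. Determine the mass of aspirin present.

n(NaOH) added = 0.05033 × 0.3950 = 0.01988 mol
n(HCl) used in back-titration = 0.02022 × 0.5604 = 0.01133 mol
n(NaOH) left over = 0.01133 mol (1:1 ratio)
n(NaOH) consumed by analyte = 0.01988 − 0.01133 = 8.549 × 10^-3 mol
From the 1:2 ratio, n(C9H8O4) = 1/2 × 8.549 × 10^-3 = 4.275 × 10^-3 mol
mass of C9H8O4 = 4.275 × 10^-3 × 180.16 = 0.7701 g

0.7701 g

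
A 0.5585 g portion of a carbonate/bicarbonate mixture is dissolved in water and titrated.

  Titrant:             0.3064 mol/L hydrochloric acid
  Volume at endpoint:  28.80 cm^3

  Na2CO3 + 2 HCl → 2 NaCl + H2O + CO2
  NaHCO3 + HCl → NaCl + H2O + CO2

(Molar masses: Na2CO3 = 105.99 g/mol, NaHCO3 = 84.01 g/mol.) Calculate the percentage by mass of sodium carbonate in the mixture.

55.94 %

n(HCl) = 0.02880 × 0.3064 = 8.824 × 10^-3 mol
Let x = n(Na2CO3), y = n(NaHCO3).
Titrant: 2x + 1y = 8.824 × 10^-3;  mass: 105.99x + 84.01y = 0.5585
Solving, x = 2.947 × 10^-3 mol, y = 2.929 × 10^-3 mol
mass of Na2CO3 = 2.947 × 10^-3 × 105.99 = 0.3124 g
% Na2CO3 = 0.3124 / 0.5585 × 100 = 55.94 %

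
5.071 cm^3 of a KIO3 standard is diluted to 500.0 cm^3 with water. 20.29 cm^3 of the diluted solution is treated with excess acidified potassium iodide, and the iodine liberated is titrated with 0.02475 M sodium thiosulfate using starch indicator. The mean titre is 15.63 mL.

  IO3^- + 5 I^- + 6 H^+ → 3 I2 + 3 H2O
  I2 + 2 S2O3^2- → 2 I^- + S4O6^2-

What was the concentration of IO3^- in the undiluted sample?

0.3133 M

n(S2O3^2-) = 0.01563 × 0.02475 = 3.868 × 10^-4 mol
n(I2) = n(S2O3^2-)/2 = 1.934 × 10^-4 mol
From the 1:3 ratio, n(IO3^-) in the aliquot = 1/3 × 1.934 × 10^-4 = 6.447 × 10^-5 mol
[IO3^-]_dilute = 6.447 × 10^-5 / 0.02029 = 0.003178 mol/L
[IO3^-]_original = 0.003178 × 500.0/5.071 = 0.3133 mol/L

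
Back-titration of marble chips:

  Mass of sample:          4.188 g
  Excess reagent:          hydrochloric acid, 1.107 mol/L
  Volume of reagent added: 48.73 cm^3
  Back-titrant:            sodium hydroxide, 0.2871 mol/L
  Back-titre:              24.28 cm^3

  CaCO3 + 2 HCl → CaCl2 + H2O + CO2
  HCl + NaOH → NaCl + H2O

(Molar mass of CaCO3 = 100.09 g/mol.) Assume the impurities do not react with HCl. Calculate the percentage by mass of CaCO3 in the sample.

n(HCl) added = 0.04873 × 1.107 = 0.05394 mol
n(NaOH) used in back-titration = 0.02428 × 0.2871 = 6.971 × 10^-3 mol
n(HCl) left over = 6.971 × 10^-3 mol (1:1 ratio)
n(HCl) consumed by analyte = 0.05394 − 6.971 × 10^-3 = 0.04697 mol
From the 1:2 ratio, n(CaCO3) = 1/2 × 0.04697 = 0.02349 mol
mass of CaCO3 = 0.02349 × 100.09 = 2.351 g
% CaCO3 = 2.351 / 4.188 × 100 = 56.13 %

56.13 %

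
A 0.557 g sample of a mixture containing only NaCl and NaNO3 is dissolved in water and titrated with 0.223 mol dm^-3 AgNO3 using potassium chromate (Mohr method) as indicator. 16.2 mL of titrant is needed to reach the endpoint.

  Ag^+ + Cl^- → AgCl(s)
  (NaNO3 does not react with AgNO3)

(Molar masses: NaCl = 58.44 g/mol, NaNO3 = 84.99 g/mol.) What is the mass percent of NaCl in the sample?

n(AgNO3) = 0.0162 × 0.223 = 3.61 × 10^-3 mol
Let x = n(NaCl), y = n(NaNO3).
Titrant: 1x = 3.61 × 10^-3;  mass: 58.44x + 84.99y = 0.557
Solving, x = 3.61 × 10^-3 mol, y = 4.07 × 10^-3 mol
mass of NaCl = 3.61 × 10^-3 × 58.44 = 0.211 g
% NaCl = 0.211 / 0.557 × 100 = 37.9 %

37.9 %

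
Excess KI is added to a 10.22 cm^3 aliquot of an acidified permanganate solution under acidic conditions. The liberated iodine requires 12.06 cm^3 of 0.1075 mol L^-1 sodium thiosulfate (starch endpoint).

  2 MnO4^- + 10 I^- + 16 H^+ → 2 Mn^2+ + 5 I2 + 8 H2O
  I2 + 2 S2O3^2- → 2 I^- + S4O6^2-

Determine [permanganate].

0.02537 mol/L

n(S2O3^2-) = 0.01206 × 0.1075 = 1.296 × 10^-3 mol
n(I2) = n(S2O3^2-)/2 = 6.482 × 10^-4 mol
From the 2:5 ratio, n(MnO4^-) in the aliquot = 2/5 × 6.482 × 10^-4 = 2.593 × 10^-4 mol
[MnO4^-] = 2.593 × 10^-4 / 0.01022 = 0.02537 mol/L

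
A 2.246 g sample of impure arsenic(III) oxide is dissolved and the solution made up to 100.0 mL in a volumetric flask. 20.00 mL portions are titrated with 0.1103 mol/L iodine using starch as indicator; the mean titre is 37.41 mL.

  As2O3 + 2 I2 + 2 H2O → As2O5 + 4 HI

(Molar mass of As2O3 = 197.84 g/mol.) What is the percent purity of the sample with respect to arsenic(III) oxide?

n(I2) per titration = 0.03741 × 0.1103 = 4.126 × 10^-3 mol
From the 1:2 ratio, n(As2O3) in each aliquot = 1/2 × 4.126 × 10^-3 = 2.063 × 10^-3 mol
n(As2O3) in the whole flask = 2.063 × 10^-3 × 100.0/20.00 = 0.01032 mol
mass of As2O3 = 0.01032 × 197.84 = 2.041 g
% As2O3 = 2.041 / 2.246 × 100 = 90.87 %

90.87 %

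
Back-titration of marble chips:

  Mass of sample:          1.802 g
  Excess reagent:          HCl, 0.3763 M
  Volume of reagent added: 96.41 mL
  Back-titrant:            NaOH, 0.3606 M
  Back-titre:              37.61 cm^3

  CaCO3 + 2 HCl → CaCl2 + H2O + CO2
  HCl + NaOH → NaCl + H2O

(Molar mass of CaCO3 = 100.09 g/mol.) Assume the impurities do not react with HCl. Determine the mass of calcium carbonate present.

1.137 g

n(HCl) added = 0.09641 × 0.3763 = 0.03628 mol
n(NaOH) used in back-titration = 0.03761 × 0.3606 = 0.01356 mol
n(HCl) left over = 0.01356 mol (1:1 ratio)
n(HCl) consumed by analyte = 0.03628 − 0.01356 = 0.02272 mol
From the 1:2 ratio, n(CaCO3) = 1/2 × 0.02272 = 0.01136 mol
mass of CaCO3 = 0.01136 × 100.09 = 1.137 g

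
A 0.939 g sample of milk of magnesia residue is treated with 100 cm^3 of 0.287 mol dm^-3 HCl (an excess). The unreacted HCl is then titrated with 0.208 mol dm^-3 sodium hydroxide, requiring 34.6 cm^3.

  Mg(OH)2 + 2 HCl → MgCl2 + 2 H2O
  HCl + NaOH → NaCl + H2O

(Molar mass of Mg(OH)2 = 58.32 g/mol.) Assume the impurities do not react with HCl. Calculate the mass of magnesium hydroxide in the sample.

n(HCl) added = 0.100 × 0.287 = 0.0287 mol
n(NaOH) used in back-titration = 0.0346 × 0.208 = 7.20 × 10^-3 mol
n(HCl) left over = 7.20 × 10^-3 mol (1:1 ratio)
n(HCl) consumed by analyte = 0.0287 − 7.20 × 10^-3 = 0.0215 mol
From the 1:2 ratio, n(Mg(OH)2) = 1/2 × 0.0215 = 0.0108 mol
mass of Mg(OH)2 = 0.0108 × 58.32 = 0.627 g

0.627 g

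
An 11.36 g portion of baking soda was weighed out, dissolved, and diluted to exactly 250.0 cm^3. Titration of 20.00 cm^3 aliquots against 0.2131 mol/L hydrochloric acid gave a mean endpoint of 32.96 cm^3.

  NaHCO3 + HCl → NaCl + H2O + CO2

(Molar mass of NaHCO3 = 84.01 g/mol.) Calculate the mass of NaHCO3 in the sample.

n(HCl) per titration = 0.03296 × 0.2131 = 7.024 × 10^-3 mol
n(NaHCO3) in each aliquot = 7.024 × 10^-3 mol (1:1 ratio)
n(NaHCO3) in the whole flask = 7.024 × 10^-3 × 250.0/20.00 = 0.08780 mol
mass of NaHCO3 = 0.08780 × 84.01 = 7.376 g

7.376 g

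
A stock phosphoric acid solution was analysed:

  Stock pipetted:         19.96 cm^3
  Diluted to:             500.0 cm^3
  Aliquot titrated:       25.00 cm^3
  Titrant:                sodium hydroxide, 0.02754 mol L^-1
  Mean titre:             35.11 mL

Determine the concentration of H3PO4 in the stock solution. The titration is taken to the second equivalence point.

0.4844 mol/L

H3PO4 + 2 NaOH → Na2HPO4 + 2 H2O
n(NaOH) = 0.03511 × 0.02754 = 9.669 × 10^-4 mol
From the 1:2 ratio, n(H3PO4) in the aliquot = 1/2 × 9.669 × 10^-4 = 4.835 × 10^-4 mol
[H3PO4]_dilute = 4.835 × 10^-4 / 0.02500 = 0.01934 mol/L
Dilution factor = 500.0 / 19.96 = 25.05
[H3PO4]_stock = 0.01934 × 25.05 = 0.4844 mol/L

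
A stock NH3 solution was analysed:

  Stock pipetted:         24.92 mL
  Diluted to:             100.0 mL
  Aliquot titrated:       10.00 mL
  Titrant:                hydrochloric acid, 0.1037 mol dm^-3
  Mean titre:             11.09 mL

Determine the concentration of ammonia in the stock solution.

0.4615 mol/L

NH3 + HCl → NH4Cl
n(HCl) = 0.01109 × 0.1037 = 1.150 × 10^-3 mol
n(NH3) in the aliquot = 1.150 × 10^-3 mol (1:1 ratio)
[NH3]_dilute = 1.150 × 10^-3 / 0.01000 = 0.1150 mol/L
Dilution factor = 100.0 / 24.92 = 4.013
[NH3]_stock = 0.1150 × 4.013 = 0.4615 mol/L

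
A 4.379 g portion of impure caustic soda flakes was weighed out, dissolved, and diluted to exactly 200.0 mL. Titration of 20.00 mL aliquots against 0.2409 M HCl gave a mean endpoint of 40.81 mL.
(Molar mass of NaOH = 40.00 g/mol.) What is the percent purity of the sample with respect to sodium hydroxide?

89.80 %

NaOH + HCl → NaCl + H2O
n(HCl) per titration = 0.04081 × 0.2409 = 9.831 × 10^-3 mol
n(NaOH) in each aliquot = 9.831 × 10^-3 mol (1:1 ratio)
n(NaOH) in the whole flask = 9.831 × 10^-3 × 200.0/20.00 = 0.09831 mol
mass of NaOH = 0.09831 × 40.00 = 3.932 g
% NaOH = 3.932 / 4.379 × 100 = 89.80 %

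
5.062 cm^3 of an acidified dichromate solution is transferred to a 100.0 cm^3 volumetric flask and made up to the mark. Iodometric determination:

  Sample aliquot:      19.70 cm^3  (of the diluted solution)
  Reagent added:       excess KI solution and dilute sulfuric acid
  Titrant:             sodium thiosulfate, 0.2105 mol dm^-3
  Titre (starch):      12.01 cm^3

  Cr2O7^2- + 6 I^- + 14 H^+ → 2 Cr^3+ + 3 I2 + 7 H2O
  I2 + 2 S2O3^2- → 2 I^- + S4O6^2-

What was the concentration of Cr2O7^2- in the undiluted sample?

0.4225 mol/L

n(S2O3^2-) = 0.01201 × 0.2105 = 2.528 × 10^-3 mol
n(I2) = n(S2O3^2-)/2 = 1.264 × 10^-3 mol
From the 1:3 ratio, n(Cr2O7^2-) in the aliquot = 1/3 × 1.264 × 10^-3 = 4.214 × 10^-4 mol
[Cr2O7^2-]_dilute = 4.214 × 10^-4 / 0.01970 = 0.02139 mol/L
[Cr2O7^2-]_original = 0.02139 × 100.0/5.062 = 0.4225 mol/L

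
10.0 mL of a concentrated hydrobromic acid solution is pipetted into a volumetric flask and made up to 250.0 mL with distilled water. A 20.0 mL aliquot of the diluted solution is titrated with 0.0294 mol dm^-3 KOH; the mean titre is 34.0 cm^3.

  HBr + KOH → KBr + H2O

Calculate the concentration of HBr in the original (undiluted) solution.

n(KOH) = 0.0340 × 0.0294 = 10.00 × 10^-4 mol
n(HBr) in the aliquot = 10.00 × 10^-4 mol (1:1 ratio)
[HBr]_dilute = 10.00 × 10^-4 / 0.0200 = 0.0500 mol/L
Dilution factor = 250.0 / 10.0 = 25.00
[HBr]_stock = 0.0500 × 25.00 = 1.25 mol/L

1.25 mol/L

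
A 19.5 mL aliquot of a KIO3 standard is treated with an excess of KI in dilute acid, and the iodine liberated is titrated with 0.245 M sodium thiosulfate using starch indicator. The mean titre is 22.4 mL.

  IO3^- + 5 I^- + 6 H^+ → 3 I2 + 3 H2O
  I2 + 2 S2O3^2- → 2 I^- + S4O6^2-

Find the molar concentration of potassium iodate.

n(S2O3^2-) = 0.0224 × 0.245 = 5.49 × 10^-3 mol
n(I2) = n(S2O3^2-)/2 = 2.74 × 10^-3 mol
From the 1:3 ratio, n(IO3^-) in the aliquot = 1/3 × 2.74 × 10^-3 = 9.15 × 10^-4 mol
[IO3^-] = 9.15 × 10^-4 / 0.0195 = 0.0469 mol/L

0.0469 M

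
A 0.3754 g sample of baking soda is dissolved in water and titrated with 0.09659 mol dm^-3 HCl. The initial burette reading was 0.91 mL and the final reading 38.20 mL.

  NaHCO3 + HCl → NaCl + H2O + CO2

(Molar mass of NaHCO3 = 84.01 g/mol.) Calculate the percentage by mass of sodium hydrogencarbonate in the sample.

n(HCl) = 0.03729 L × 0.09659 mol/L = 3.602 × 10^-3 mol
n(NaHCO3) = 3.602 × 10^-3 mol (1:1 ratio)
mass of NaHCO3 = 3.602 × 10^-3 × 84.01 g/mol = 0.3026 g
% NaHCO3 = 0.3026 / 0.3754 × 100 = 80.60 %

80.60 %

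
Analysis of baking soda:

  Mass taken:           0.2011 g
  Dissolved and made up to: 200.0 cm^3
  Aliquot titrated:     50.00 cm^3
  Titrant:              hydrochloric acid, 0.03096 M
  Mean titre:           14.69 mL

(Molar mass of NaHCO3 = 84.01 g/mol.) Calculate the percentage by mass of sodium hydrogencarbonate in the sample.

NaHCO3 + HCl → NaCl + H2O + CO2
n(HCl) per titration = 0.01469 × 0.03096 = 4.548 × 10^-4 mol
n(NaHCO3) in each aliquot = 4.548 × 10^-4 mol (1:1 ratio)
n(NaHCO3) in the whole flask = 4.548 × 10^-4 × 200.0/50.00 = 1.819 × 10^-3 mol
mass of NaHCO3 = 1.819 × 10^-3 × 84.01 = 0.1528 g
% NaHCO3 = 0.1528 / 0.2011 × 100 = 76.00 %

76.00 %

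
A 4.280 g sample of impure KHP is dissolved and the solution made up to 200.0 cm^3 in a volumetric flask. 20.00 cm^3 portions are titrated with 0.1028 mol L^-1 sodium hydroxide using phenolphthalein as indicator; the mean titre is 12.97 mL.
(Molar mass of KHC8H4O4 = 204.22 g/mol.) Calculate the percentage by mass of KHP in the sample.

KHC8H4O4 + NaOH → KNaC8H4O4 + H2O
n(NaOH) per titration = 0.01297 × 0.1028 = 1.333 × 10^-3 mol
n(KHC8H4O4) in each aliquot = 1.333 × 10^-3 mol (1:1 ratio)
n(KHC8H4O4) in the whole flask = 1.333 × 10^-3 × 200.0/20.00 = 0.01333 mol
mass of KHC8H4O4 = 0.01333 × 204.22 = 2.723 g
% KHC8H4O4 = 2.723 / 4.280 × 100 = 63.62 %

63.62 %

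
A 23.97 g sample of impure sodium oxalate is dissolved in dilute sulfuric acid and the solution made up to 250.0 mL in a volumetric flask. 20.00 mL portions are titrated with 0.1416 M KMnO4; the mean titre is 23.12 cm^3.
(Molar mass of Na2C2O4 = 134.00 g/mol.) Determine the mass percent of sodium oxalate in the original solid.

2 MnO4^- + 5 C2O4^2- + 16 H^+ → 2 Mn^2+ + 10 CO2 + 8 H2O
n(KMnO4) per titration = 0.02312 × 0.1416 = 3.274 × 10^-3 mol
From the 5:2 ratio, n(Na2C2O4) in each aliquot = 5/2 × 3.274 × 10^-3 = 8.184 × 10^-3 mol
n(Na2C2O4) in the whole flask = 8.184 × 10^-3 × 250.0/20.00 = 0.1023 mol
mass of Na2C2O4 = 0.1023 × 134.00 = 13.71 g
% Na2C2O4 = 13.71 / 23.97 × 100 = 57.19 %

57.19 %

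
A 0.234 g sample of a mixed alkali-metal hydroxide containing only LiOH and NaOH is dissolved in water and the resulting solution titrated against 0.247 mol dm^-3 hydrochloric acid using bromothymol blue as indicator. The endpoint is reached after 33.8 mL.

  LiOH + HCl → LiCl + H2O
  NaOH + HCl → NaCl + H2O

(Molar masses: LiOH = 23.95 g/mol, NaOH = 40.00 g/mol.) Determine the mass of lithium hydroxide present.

0.149 g

n(HCl) = 0.0338 × 0.247 = 8.35 × 10^-3 mol
Let x = n(LiOH), y = n(NaOH).
Titrant: 1x + 1y = 8.35 × 10^-3;  mass: 23.95x + 40.00y = 0.234
Solving, x = 6.23 × 10^-3 mol, y = 2.12 × 10^-3 mol
mass of LiOH = 6.23 × 10^-3 × 23.95 = 0.149 g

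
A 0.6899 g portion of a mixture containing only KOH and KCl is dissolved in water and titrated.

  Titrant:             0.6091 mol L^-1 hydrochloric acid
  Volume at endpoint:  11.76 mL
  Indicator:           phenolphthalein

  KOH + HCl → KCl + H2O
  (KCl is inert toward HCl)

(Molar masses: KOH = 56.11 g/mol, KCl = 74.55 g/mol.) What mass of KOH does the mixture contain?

n(HCl) = 0.01176 × 0.6091 = 7.163 × 10^-3 mol
Let x = n(KOH), y = n(KCl).
Titrant: 1x = 7.163 × 10^-3;  mass: 56.11x + 74.55y = 0.6899
Solving, x = 7.163 × 10^-3 mol, y = 3.863 × 10^-3 mol
mass of KOH = 7.163 × 10^-3 × 56.11 = 0.4019 g

0.4019 g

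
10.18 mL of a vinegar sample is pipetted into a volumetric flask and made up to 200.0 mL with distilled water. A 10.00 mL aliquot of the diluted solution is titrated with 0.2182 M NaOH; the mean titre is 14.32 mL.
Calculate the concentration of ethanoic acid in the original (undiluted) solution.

6.139 M

CH3COOH + NaOH → CH3COONa + H2O
n(NaOH) = 0.01432 × 0.2182 = 3.125 × 10^-3 mol
n(CH3COOH) in the aliquot = 3.125 × 10^-3 mol (1:1 ratio)
[CH3COOH]_dilute = 3.125 × 10^-3 / 0.01000 = 0.3125 mol/L
Dilution factor = 200.0 / 10.18 = 19.65
[CH3COOH]_stock = 0.3125 × 19.65 = 6.139 mol/L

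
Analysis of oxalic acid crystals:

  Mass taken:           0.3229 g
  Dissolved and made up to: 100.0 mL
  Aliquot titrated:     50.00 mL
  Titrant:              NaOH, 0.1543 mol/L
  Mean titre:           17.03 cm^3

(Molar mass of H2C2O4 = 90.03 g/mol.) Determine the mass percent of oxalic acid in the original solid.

73.27 %

H2C2O4 + 2 NaOH → Na2C2O4 + 2 H2O
n(NaOH) per titration = 0.01703 × 0.1543 = 2.628 × 10^-3 mol
From the 1:2 ratio, n(H2C2O4) in each aliquot = 1/2 × 2.628 × 10^-3 = 1.314 × 10^-3 mol
n(H2C2O4) in the whole flask = 1.314 × 10^-3 × 100.0/50.00 = 2.628 × 10^-3 mol
mass of H2C2O4 = 2.628 × 10^-3 × 90.03 = 0.2366 g
% H2C2O4 = 0.2366 / 0.3229 × 100 = 73.27 %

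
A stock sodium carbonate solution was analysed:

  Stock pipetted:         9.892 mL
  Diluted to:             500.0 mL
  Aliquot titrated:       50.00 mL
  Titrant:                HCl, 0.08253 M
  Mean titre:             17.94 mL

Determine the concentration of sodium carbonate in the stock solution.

0.7484 M

Na2CO3 + 2 HCl → 2 NaCl + H2O + CO2
n(HCl) = 0.01794 × 0.08253 = 1.481 × 10^-3 mol
From the 1:2 ratio, n(Na2CO3) in the aliquot = 1/2 × 1.481 × 10^-3 = 7.403 × 10^-4 mol
[Na2CO3]_dilute = 7.403 × 10^-4 / 0.05000 = 0.01481 mol/L
Dilution factor = 500.0 / 9.892 = 50.55
[Na2CO3]_stock = 0.01481 × 50.55 = 0.7484 mol/L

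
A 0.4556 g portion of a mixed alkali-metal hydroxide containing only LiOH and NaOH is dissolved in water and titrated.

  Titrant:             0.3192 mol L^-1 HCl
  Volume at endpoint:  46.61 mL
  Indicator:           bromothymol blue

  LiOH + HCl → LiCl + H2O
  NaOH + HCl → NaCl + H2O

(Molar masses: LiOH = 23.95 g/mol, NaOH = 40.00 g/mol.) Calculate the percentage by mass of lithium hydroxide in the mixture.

45.70 %

n(HCl) = 0.04661 × 0.3192 = 0.01488 mol
Let x = n(LiOH), y = n(NaOH).
Titrant: 1x + 1y = 0.01488;  mass: 23.95x + 40.00y = 0.4556
Solving, x = 8.693 × 10^-3 mol, y = 6.185 × 10^-3 mol
mass of LiOH = 8.693 × 10^-3 × 23.95 = 0.2082 g
% LiOH = 0.2082 / 0.4556 × 100 = 45.70 %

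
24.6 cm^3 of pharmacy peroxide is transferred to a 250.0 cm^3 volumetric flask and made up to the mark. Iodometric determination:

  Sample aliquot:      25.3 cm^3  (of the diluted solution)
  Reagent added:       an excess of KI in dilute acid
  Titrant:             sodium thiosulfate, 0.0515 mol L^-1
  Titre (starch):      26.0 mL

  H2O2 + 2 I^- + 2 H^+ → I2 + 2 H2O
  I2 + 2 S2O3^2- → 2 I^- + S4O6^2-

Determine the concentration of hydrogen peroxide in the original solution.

0.269 mol/L

n(S2O3^2-) = 0.0260 × 0.0515 = 1.34 × 10^-3 mol
n(I2) = n(S2O3^2-)/2 = 6.69 × 10^-4 mol
n(H2O2) in the aliquot = 6.69 × 10^-4 mol (1:1 ratio)
[H2O2]_dilute = 6.69 × 10^-4 / 0.0253 = 0.0265 mol/L
[H2O2]_original = 0.0265 × 250.0/24.6 = 0.269 mol/L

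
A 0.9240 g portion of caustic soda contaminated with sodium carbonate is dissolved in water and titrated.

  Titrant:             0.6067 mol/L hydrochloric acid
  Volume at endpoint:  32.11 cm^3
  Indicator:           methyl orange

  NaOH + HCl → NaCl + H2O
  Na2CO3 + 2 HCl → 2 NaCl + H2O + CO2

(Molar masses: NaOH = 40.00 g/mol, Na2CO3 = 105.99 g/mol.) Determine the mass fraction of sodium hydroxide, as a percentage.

n(HCl) = 0.03211 × 0.6067 = 0.01948 mol
Let x = n(NaOH), y = n(Na2CO3).
Titrant: 1x + 2y = 0.01948;  mass: 40.00x + 105.99y = 0.9240
Solving, x = 8.342 × 10^-3 mol, y = 5.570 × 10^-3 mol
mass of NaOH = 8.342 × 10^-3 × 40.00 = 0.3337 g
% NaOH = 0.3337 / 0.9240 × 100 = 36.11 %

36.11 %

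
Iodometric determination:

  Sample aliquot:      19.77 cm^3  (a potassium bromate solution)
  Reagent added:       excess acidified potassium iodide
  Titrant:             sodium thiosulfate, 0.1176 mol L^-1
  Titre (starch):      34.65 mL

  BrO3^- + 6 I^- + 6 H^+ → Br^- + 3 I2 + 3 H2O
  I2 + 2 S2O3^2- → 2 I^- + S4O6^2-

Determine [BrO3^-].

0.03435 mol/L

n(S2O3^2-) = 0.03465 × 0.1176 = 4.075 × 10^-3 mol
n(I2) = n(S2O3^2-)/2 = 2.037 × 10^-3 mol
From the 1:3 ratio, n(BrO3^-) in the aliquot = 1/3 × 2.037 × 10^-3 = 6.791 × 10^-4 mol
[BrO3^-] = 6.791 × 10^-4 / 0.01977 = 0.03435 mol/L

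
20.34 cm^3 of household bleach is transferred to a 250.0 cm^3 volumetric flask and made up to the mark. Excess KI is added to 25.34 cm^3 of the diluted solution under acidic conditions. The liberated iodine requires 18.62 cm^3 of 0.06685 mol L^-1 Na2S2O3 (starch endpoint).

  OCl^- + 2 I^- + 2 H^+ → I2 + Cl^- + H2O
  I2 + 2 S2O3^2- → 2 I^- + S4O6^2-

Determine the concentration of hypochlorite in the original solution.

n(S2O3^2-) = 0.01862 × 0.06685 = 1.245 × 10^-3 mol
n(I2) = n(S2O3^2-)/2 = 6.224 × 10^-4 mol
n(OCl^-) in the aliquot = 6.224 × 10^-4 mol (1:1 ratio)
[OCl^-]_dilute = 6.224 × 10^-4 / 0.02534 = 0.02456 mol/L
[OCl^-]_original = 0.02456 × 250.0/20.34 = 0.3019 mol/L

0.3019 mol/L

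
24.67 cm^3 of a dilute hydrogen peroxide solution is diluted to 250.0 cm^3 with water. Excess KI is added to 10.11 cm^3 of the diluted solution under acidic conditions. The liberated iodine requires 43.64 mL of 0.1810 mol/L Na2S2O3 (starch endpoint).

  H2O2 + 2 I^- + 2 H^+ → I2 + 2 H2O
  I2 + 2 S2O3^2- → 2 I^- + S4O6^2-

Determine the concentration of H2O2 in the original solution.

n(S2O3^2-) = 0.04364 × 0.1810 = 7.899 × 10^-3 mol
n(I2) = n(S2O3^2-)/2 = 3.949 × 10^-3 mol
n(H2O2) in the aliquot = 3.949 × 10^-3 mol (1:1 ratio)
[H2O2]_dilute = 3.949 × 10^-3 / 0.01011 = 0.3906 mol/L
[H2O2]_original = 0.3906 × 250.0/24.67 = 3.959 mol/L

3.959 mol/L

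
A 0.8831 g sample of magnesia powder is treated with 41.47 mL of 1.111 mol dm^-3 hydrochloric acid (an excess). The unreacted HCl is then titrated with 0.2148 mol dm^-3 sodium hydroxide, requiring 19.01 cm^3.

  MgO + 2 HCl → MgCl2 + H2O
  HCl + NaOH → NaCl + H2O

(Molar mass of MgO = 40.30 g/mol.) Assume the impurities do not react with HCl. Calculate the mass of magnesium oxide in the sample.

n(HCl) added = 0.04147 × 1.111 = 0.04607 mol
n(NaOH) used in back-titration = 0.01901 × 0.2148 = 4.083 × 10^-3 mol
n(HCl) left over = 4.083 × 10^-3 mol (1:1 ratio)
n(HCl) consumed by analyte = 0.04607 − 4.083 × 10^-3 = 0.04199 mol
From the 1:2 ratio, n(MgO) = 1/2 × 0.04199 = 0.02099 mol
mass of MgO = 0.02099 × 40.30 = 0.8461 g

0.8461 g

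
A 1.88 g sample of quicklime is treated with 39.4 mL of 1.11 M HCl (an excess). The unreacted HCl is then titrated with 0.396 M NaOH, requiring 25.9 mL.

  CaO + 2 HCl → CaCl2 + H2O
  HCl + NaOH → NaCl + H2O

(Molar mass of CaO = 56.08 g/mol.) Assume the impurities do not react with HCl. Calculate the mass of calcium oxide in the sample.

0.939 g

n(HCl) added = 0.0394 × 1.11 = 0.0437 mol
n(NaOH) used in back-titration = 0.0259 × 0.396 = 0.0103 mol
n(HCl) left over = 0.0103 mol (1:1 ratio)
n(HCl) consumed by analyte = 0.0437 − 0.0103 = 0.0335 mol
From the 1:2 ratio, n(CaO) = 1/2 × 0.0335 = 0.0167 mol
mass of CaO = 0.0167 × 56.08 = 0.939 g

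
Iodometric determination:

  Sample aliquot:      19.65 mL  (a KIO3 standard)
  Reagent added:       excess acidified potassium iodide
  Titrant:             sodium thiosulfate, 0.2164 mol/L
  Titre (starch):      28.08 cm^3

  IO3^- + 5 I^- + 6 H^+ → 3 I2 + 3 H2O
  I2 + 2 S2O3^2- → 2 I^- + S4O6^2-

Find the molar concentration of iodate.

0.05154 mol/L

n(S2O3^2-) = 0.02808 × 0.2164 = 6.077 × 10^-3 mol
n(I2) = n(S2O3^2-)/2 = 3.038 × 10^-3 mol
From the 1:3 ratio, n(IO3^-) in the aliquot = 1/3 × 3.038 × 10^-3 = 1.013 × 10^-3 mol
[IO3^-] = 1.013 × 10^-3 / 0.01965 = 0.05154 mol/L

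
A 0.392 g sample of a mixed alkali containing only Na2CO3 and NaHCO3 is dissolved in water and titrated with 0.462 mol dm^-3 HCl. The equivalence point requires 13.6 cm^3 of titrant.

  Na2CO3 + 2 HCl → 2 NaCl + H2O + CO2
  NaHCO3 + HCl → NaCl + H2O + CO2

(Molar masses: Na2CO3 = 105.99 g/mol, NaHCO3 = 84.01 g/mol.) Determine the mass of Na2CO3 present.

0.232 g

n(HCl) = 0.0136 × 0.462 = 6.28 × 10^-3 mol
Let x = n(Na2CO3), y = n(NaHCO3).
Titrant: 2x + 1y = 6.28 × 10^-3;  mass: 105.99x + 84.01y = 0.392
Solving, x = 2.19 × 10^-3 mol, y = 1.90 × 10^-3 mol
mass of Na2CO3 = 2.19 × 10^-3 × 105.99 = 0.232 g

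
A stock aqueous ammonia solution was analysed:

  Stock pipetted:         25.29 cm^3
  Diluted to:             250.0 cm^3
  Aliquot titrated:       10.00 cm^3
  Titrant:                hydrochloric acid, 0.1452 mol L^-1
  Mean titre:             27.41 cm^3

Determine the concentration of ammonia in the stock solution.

3.934 mol/L

NH3 + HCl → NH4Cl
n(HCl) = 0.02741 × 0.1452 = 3.980 × 10^-3 mol
n(NH3) in the aliquot = 3.980 × 10^-3 mol (1:1 ratio)
[NH3]_dilute = 3.980 × 10^-3 / 0.01000 = 0.3980 mol/L
Dilution factor = 250.0 / 25.29 = 9.885
[NH3]_stock = 0.3980 × 9.885 = 3.934 mol/L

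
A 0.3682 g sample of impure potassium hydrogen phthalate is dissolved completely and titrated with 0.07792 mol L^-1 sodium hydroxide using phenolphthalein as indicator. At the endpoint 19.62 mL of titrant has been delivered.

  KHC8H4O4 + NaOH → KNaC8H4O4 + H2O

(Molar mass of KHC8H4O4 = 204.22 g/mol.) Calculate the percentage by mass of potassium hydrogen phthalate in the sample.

n(NaOH) = 0.01962 L × 0.07792 mol/L = 1.529 × 10^-3 mol
n(KHC8H4O4) = 1.529 × 10^-3 mol (1:1 ratio)
mass of KHC8H4O4 = 1.529 × 10^-3 × 204.22 g/mol = 0.3122 g
% KHC8H4O4 = 0.3122 / 0.3682 × 100 = 84.79 %

84.79 %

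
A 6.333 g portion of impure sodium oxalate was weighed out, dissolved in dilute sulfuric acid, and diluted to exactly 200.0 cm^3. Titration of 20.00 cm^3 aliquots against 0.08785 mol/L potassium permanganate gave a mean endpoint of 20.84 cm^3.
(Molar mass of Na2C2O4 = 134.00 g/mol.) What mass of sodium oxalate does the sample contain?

6.133 g

2 MnO4^- + 5 C2O4^2- + 16 H^+ → 2 Mn^2+ + 10 CO2 + 8 H2O
n(KMnO4) per titration = 0.02084 × 0.08785 = 1.831 × 10^-3 mol
From the 5:2 ratio, n(Na2C2O4) in each aliquot = 5/2 × 1.831 × 10^-3 = 4.577 × 10^-3 mol
n(Na2C2O4) in the whole flask = 4.577 × 10^-3 × 200.0/20.00 = 0.04577 mol
mass of Na2C2O4 = 0.04577 × 134.00 = 6.133 g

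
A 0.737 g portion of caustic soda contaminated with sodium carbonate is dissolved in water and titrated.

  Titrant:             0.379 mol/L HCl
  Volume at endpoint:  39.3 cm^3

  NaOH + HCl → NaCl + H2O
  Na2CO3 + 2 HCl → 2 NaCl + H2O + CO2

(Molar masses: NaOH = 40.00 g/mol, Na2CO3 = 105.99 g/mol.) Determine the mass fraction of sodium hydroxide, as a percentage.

21.9 %

n(HCl) = 0.0393 × 0.379 = 0.0149 mol
Let x = n(NaOH), y = n(Na2CO3).
Titrant: 1x + 2y = 0.0149;  mass: 40.00x + 105.99y = 0.737
Solving, x = 4.03 × 10^-3 mol, y = 5.43 × 10^-3 mol
mass of NaOH = 4.03 × 10^-3 × 40.00 = 0.161 g
% NaOH = 0.161 / 0.737 × 100 = 21.9 %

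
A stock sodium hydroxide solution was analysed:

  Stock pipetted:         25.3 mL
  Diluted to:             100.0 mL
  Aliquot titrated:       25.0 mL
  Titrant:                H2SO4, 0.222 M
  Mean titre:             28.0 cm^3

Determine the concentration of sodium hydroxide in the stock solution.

1.97 M

2 NaOH + H2SO4 → Na2SO4 + 2 H2O
n(H2SO4) = 0.0280 × 0.222 = 6.22 × 10^-3 mol
From the 2:1 ratio, n(NaOH) in the aliquot = 2/1 × 6.22 × 10^-3 = 0.0124 mol
[NaOH]_dilute = 0.0124 / 0.0250 = 0.497 mol/L
Dilution factor = 100.0 / 25.3 = 3.953
[NaOH]_stock = 0.497 × 3.953 = 1.97 mol/L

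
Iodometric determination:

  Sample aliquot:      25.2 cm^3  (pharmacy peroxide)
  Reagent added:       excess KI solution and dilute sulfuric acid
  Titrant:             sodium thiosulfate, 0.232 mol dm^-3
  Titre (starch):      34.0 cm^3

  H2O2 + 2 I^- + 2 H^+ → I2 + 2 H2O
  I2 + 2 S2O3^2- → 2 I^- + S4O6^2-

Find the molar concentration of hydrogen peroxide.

0.157 mol/L

n(S2O3^2-) = 0.0340 × 0.232 = 7.89 × 10^-3 mol
n(I2) = n(S2O3^2-)/2 = 3.94 × 10^-3 mol
n(H2O2) in the aliquot = 3.94 × 10^-3 mol (1:1 ratio)
[H2O2] = 3.94 × 10^-3 / 0.0252 = 0.157 mol/L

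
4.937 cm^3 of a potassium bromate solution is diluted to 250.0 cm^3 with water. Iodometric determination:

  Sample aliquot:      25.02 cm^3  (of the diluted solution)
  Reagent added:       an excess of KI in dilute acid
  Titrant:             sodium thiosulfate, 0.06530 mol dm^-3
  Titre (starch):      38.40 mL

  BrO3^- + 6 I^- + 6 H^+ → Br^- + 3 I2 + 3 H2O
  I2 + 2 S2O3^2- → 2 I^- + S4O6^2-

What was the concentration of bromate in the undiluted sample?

0.8458 mol/L

n(S2O3^2-) = 0.03840 × 0.06530 = 2.508 × 10^-3 mol
n(I2) = n(S2O3^2-)/2 = 1.254 × 10^-3 mol
From the 1:3 ratio, n(BrO3^-) in the aliquot = 1/3 × 1.254 × 10^-3 = 4.179 × 10^-4 mol
[BrO3^-]_dilute = 4.179 × 10^-4 / 0.02502 = 0.01670 mol/L
[BrO3^-]_original = 0.01670 × 250.0/4.937 = 0.8458 mol/L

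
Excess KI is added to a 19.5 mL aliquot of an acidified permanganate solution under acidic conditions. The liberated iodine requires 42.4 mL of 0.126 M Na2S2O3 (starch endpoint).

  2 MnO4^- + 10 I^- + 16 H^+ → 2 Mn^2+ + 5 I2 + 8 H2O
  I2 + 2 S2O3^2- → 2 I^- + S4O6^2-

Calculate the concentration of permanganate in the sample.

n(S2O3^2-) = 0.0424 × 0.126 = 5.34 × 10^-3 mol
n(I2) = n(S2O3^2-)/2 = 2.67 × 10^-3 mol
From the 2:5 ratio, n(MnO4^-) in the aliquot = 2/5 × 2.67 × 10^-3 = 1.07 × 10^-3 mol
[MnO4^-] = 1.07 × 10^-3 / 0.0195 = 0.0548 mol/L

0.0548 M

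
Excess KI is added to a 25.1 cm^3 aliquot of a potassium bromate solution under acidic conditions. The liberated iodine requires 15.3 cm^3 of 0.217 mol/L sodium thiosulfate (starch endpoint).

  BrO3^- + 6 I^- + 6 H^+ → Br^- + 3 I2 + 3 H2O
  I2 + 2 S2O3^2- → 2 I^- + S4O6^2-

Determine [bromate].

n(S2O3^2-) = 0.0153 × 0.217 = 3.32 × 10^-3 mol
n(I2) = n(S2O3^2-)/2 = 1.66 × 10^-3 mol
From the 1:3 ratio, n(BrO3^-) in the aliquot = 1/3 × 1.66 × 10^-3 = 5.53 × 10^-4 mol
[BrO3^-] = 5.53 × 10^-4 / 0.0251 = 0.0220 mol/L

0.0220 mol/L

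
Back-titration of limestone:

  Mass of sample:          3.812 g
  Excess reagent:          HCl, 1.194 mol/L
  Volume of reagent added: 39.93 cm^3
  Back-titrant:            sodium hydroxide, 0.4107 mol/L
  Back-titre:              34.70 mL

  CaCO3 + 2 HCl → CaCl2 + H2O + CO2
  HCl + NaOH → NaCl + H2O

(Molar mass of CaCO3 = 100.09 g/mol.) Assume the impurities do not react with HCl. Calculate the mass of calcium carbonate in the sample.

n(HCl) added = 0.03993 × 1.194 = 0.04768 mol
n(NaOH) used in back-titration = 0.03470 × 0.4107 = 0.01425 mol
n(HCl) left over = 0.01425 mol (1:1 ratio)
n(HCl) consumed by analyte = 0.04768 − 0.01425 = 0.03343 mol
From the 1:2 ratio, n(CaCO3) = 1/2 × 0.03343 = 0.01671 mol
mass of CaCO3 = 0.01671 × 100.09 = 1.673 g

1.673 g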